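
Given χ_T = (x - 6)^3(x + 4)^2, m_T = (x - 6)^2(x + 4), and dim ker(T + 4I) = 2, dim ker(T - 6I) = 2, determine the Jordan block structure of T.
λ = -4: algebraic multiplicity 2 (exponent in χ_T), largest block size 1 (exponent in m_T), 2 blocks (geometric multiplicity). These force block sizes [1, 1].
λ = 6: algebraic multiplicity 3 (exponent in χ_T), largest block size 2 (exponent in m_T), 2 blocks (geometric multiplicity). These force block sizes [2, 1].

Jordan blocks: (-4, 1), (-4, 1), (6, 2), (6, 1)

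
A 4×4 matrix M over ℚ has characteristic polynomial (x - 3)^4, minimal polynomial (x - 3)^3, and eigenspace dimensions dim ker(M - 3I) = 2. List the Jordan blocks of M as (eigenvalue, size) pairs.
λ = 3: algebraic multiplicity 4 (exponent in χ_M), largest block size 3 (exponent in m_M), 2 blocks (geometric multiplicity). These force block sizes [3, 1].

Jordan blocks: (3, 3), (3, 1)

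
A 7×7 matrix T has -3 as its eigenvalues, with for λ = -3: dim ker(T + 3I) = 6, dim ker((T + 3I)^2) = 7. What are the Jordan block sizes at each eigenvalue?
λ = -3: successive nullity increments [6, 1] count blocks of size ≥ k; block sizes are [2, 1, 1, 1, 1, 1].

Jordan blocks: (-3, 2), (-3, 1), (-3, 1), (-3, 1), (-3, 1), (-3, 1)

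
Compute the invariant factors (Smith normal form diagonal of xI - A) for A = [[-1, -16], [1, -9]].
(x + 5)^2

The Jordan structure of A has elementary divisors (x + 5)^2. Arranging the block sizes at each eigenvalue in decreasing order and taking row products gives the invariant factors.

Invariant factors (smallest first, each dividing the next): (x + 5)^2.

Check: the last factor (x + 5)^2 is the minimal polynomial, and the product (x + 5)^2 is the characteristic polynomial.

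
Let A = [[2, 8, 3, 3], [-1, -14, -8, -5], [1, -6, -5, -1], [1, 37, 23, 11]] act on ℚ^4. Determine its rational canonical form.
R = [[0, 0, 0, -1], [1, 0, 0, 6], [0, 1, 0, -7], [0, 0, 1, -6]]

The invariant factors of A (the non-unit diagonal entries of the Smith normal form of xI - A over ℚ[x]) are (x^2 + 3x - 1)^2, each dividing the next. The characteristic polynomial is their product, (x^2 + 3x - 1)^2.

The rational canonical form is the block-diagonal matrix of companion matrices C(f_i):
R = [[0, 0, 0, -1], [1, 0, 0, 6], [0, 1, 0, -7], [0, 0, 1, -6]].

Note the characteristic polynomial does not split into linear factors over ℚ, so A has no Jordan form over ℚ; the rational canonical form exists over any field.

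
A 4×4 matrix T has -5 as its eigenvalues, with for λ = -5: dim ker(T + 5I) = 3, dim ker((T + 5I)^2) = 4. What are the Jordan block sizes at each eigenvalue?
λ = -5: successive nullity increments [3, 1] count blocks of size ≥ k; block sizes are [2, 1, 1].

Jordan blocks: (-5, 2), (-5, 1), (-5, 1)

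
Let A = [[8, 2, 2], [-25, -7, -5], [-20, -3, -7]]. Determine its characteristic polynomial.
xI - A = [[x - 8, -2, -2], [25, x + 7, 5], [20, 3, x + 7]].

Expanding det(xI - A) along the first row:
det(xI - A) = + (x - 8)·det([[x + 7, 5], [3, x + 7]]) - (-2)·det([[25, 5], [20, x + 7]]) + (-2)·det([[25, x + 7], [20, 3]]).

Evaluating gives χ_A(x) = x^3 + 6x^2 + 12x + 8 = (x + 2)^3.

χ_A(x) = (x + 2)^3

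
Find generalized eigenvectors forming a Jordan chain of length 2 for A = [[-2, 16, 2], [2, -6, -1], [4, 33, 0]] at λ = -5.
v_1 = [[-2, 1, -4]]^T, v_2 = [[2, -1, 5]]^T

We seek v_1 ∈ ker((A + 5I)^2) \ ker(A + 5I), then set v_{i+1} = (A + 5I) v_i.

One such chain is v_1 = [[-2, 1, -4]]^T, v_2 = [[2, -1, 5]]^T. Check: (A + 5I) v_2 = [[0, 0, 0]]^T = 0.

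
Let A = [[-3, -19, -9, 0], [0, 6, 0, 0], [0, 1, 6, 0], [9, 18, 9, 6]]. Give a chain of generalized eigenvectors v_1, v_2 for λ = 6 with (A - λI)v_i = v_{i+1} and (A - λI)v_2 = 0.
v_1 = [[-2, 1, 0, 0]]^T, v_2 = [[-1, 0, 1, 0]]^T

We seek v_1 ∈ ker((A - 6I)^2) \ ker(A - 6I), then set v_{i+1} = (A - 6I) v_i.

One such chain is v_1 = [[-2, 1, 0, 0]]^T, v_2 = [[-1, 0, 1, 0]]^T. Check: (A - 6I) v_2 = [[0, 0, 0, 0]]^T = 0.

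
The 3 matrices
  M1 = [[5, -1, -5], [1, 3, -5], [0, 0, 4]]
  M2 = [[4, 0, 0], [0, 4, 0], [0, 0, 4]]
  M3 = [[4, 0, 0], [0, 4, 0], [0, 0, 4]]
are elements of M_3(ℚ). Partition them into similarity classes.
2 classes: {M1}, {M2, M3}

Characteristic polynomials: χ_{M1} = (x - 4)^3, χ_{M2} = (x - 4)^3, χ_{M3} = (x - 4)^3.

{M1}: invariant factors x - 4, (x - 4)^2.

{M2, M3}: invariant factors x - 4, x - 4, x - 4.

Matrices are similar if and only if their invariant-factor lists agree; the partition into similarity classes is {M1}, {M2, M3}.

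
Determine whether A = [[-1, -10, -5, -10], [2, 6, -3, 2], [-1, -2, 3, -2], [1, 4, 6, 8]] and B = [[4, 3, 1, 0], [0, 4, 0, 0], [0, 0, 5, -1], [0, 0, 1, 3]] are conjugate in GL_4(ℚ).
Yes.

Two matrices over a field are similar if and only if they have the same invariant factors.

Both A and B have characteristic polynomial (x - 4)^4 and minimal polynomial (x - 4)^3. Computing further, both have invariant factors x - 4, (x - 4)^3. Hence A and B are similar.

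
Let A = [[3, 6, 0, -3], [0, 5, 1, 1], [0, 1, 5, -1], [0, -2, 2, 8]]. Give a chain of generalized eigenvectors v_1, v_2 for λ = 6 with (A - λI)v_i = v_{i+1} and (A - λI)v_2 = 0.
v_1 = [[0, 0, 1, 0]]^T, v_2 = [[0, 1, -1, 2]]^T

We seek v_1 ∈ ker((A - 6I)^2) \ ker(A - 6I), then set v_{i+1} = (A - 6I) v_i.

One such chain is v_1 = [[0, 0, 1, 0]]^T, v_2 = [[0, 1, -1, 2]]^T. Check: (A - 6I) v_2 = [[0, 0, 0, 0]]^T = 0.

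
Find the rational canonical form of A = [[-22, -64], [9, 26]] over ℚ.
The invariant factors of A (the non-unit diagonal entries of the Smith normal form of xI - A over ℚ[x]) are (x - 2)^2, each dividing the next. The characteristic polynomial is their product, (x - 2)^2.

The rational canonical form is the block-diagonal matrix of companion matrices C(f_i):
R = [[0, -4], [1, 4]].

R = [[0, -4], [1, 4]]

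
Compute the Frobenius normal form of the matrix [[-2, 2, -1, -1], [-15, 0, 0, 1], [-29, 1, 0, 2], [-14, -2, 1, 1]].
R = [[0, 0, 0, 16], [1, 0, 0, 16], [0, 1, 0, 15], [0, 0, 1, -1]]

The invariant factors of A (the non-unit diagonal entries of the Smith normal form of xI - A over ℚ[x]) are (x - 4)(x + 4)(x^2 + x + 1), each dividing the next. The characteristic polynomial is their product, (x - 4)(x + 4)(x^2 + x + 1).

The rational canonical form is the block-diagonal matrix of companion matrices C(f_i):
R = [[0, 0, 0, 16], [1, 0, 0, 16], [0, 1, 0, 15], [0, 0, 1, -1]].

Note the characteristic polynomial does not split into linear factors over ℚ, so A has no Jordan form over ℚ; the rational canonical form exists over any field.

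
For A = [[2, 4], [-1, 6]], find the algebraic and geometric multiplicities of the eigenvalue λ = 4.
The characteristic polynomial is (x - 4)^2, so the factor x - 4 appears with exponent 2: the algebraic multiplicity is 2.

rank(A - 4I) = 1, so the eigenspace has dimension 2 - 1 = 1: the geometric multiplicity is 1.

Since 1 < 2, A is not diagonalizable.

algebraic multiplicity 2, geometric multiplicity 1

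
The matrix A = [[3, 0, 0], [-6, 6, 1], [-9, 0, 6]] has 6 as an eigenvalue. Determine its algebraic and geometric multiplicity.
The characteristic polynomial is (x - 6)^2(x - 3), so the factor x - 6 appears with exponent 2: the algebraic multiplicity is 2.

rank(A - 6I) = 2, so the eigenspace has dimension 3 - 2 = 1: the geometric multiplicity is 1.

Since 1 < 2, A is not diagonalizable.

algebraic multiplicity 2, geometric multiplicity 1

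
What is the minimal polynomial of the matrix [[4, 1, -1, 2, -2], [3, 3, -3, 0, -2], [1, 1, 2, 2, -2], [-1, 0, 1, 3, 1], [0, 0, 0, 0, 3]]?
The characteristic polynomial factors as (x - 3)^5. The minimal polynomial is ∏(x - λ)^{k_λ} where k_λ is the size of the largest Jordan block at λ.

For λ = 3: rank(A - 3I) = 3, and the largest Jordan block has size 3 (the smallest k with rank((A - 3I)^k) = rank((A - 3I)^(k+1))).

So m_A(x) = (x - 3)^3.

m_A(x) = (x - 3)^3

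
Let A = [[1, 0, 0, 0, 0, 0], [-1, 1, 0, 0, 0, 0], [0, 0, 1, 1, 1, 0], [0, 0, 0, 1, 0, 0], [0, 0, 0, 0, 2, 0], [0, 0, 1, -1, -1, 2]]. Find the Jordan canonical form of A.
The characteristic polynomial is det(xI - A) = (x - 2)^2(x - 1)^4, so the eigenvalues are 1 (algebraic multiplicity 4), 2 (algebraic multiplicity 2).

For λ = 1: rank(A - I) = 4, rank((A - I)^2) = 2. The eigenspace has dimension 6 - 4 = 2, so there are 2 Jordan blocks; the rank sequence gives block sizes [2, 2].

For λ = 2: rank(A - 2I) = 4. The eigenspace has dimension 6 - 4 = 2, so there are 2 Jordan blocks; the rank sequence gives block sizes [1, 1].

Assembling the blocks gives the Jordan form J above.

J = [[1, 1, 0, 0, 0, 0], [0, 1, 0, 0, 0, 0], [0, 0, 1, 1, 0, 0], [0, 0, 0, 1, 0, 0], [0, 0, 0, 0, 2, 0], [0, 0, 0, 0, 0, 2]]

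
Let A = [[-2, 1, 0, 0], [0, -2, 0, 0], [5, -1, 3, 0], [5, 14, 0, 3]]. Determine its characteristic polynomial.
xI - A = [[x + 2, -1, 0, 0], [0, x + 2, 0, 0], [-5, 1, x - 3, 0], [-5, -14, 0, x - 3]].

Expanding det(xI - A) along the first row:
det(xI - A) = + (x + 2)·det([[x + 2, 0, 0], [1, x - 3, 0], [-14, 0, x - 3]]) - (-1)·det([[0, 0, 0], [-5, x - 3, 0], [-5, 0, x - 3]]) + (0)·det([[0, x + 2, 0], [-5, 1, 0], [-5, -14, x - 3]]) - (0)·det([[0, x + 2, 0], [-5, 1, x - 3], [-5, -14, 0]]).

Evaluating gives χ_A(x) = x^4 - 2x^3 - 11x^2 + 12x + 36 = (x - 3)^2(x + 2)^2.

χ_A(x) = (x - 3)^2(x + 2)^2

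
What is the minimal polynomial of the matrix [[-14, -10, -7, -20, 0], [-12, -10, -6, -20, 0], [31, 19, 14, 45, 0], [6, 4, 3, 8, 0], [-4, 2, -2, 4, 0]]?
m_A(x) = x^3(x + 2)

The characteristic polynomial factors as x^4(x + 2). The minimal polynomial is ∏(x - λ)^{k_λ} where k_λ is the size of the largest Jordan block at λ.

For λ = -2: rank(A + 2I) = 4, and the largest Jordan block has size 1 (the smallest k with rank((A + 2I)^k) = rank((A + 2I)^(k+1))).
For λ = 0: rank(A) = 3, and the largest Jordan block has size 3 (the smallest k with rank(A^k) = rank(A^(k+1))).

So m_A(x) = x^3(x + 2).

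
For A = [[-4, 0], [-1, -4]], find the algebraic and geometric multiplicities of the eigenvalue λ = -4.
algebraic multiplicity 2, geometric multiplicity 1

The characteristic polynomial is (x + 4)^2, so the factor x + 4 appears with exponent 2: the algebraic multiplicity is 2.

rank(A + 4I) = 1, so the eigenspace has dimension 2 - 1 = 1: the geometric multiplicity is 1.

Since 1 < 2, A is not diagonalizable.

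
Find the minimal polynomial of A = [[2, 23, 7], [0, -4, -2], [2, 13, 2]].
m_A(x) = x^3

The characteristic polynomial factors as x^3. The minimal polynomial is ∏(x - λ)^{k_λ} where k_λ is the size of the largest Jordan block at λ.

For λ = 0: rank(A) = 2, and the largest Jordan block has size 3 (the smallest k with rank(A^k) = rank(A^(k+1))).

So m_A(x) = x^3.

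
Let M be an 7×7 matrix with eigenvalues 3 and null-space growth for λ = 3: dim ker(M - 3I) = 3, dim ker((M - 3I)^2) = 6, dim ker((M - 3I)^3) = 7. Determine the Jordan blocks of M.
λ = 3: successive nullity increments [3, 3, 1] count blocks of size ≥ k; block sizes are [3, 2, 2].

Jordan blocks: (3, 3), (3, 2), (3, 2)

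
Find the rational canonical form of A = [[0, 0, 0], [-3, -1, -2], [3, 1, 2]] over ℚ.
The invariant factors of A (the non-unit diagonal entries of the Smith normal form of xI - A over ℚ[x]) are x, x(x - 1), each dividing the next. The characteristic polynomial is their product, x^2(x - 1).

The rational canonical form is the block-diagonal matrix of companion matrices C(f_i):
R = [[0, 0, 0], [0, 0, 0], [0, 1, 1]].

R = [[0, 0, 0], [0, 0, 0], [0, 1, 1]]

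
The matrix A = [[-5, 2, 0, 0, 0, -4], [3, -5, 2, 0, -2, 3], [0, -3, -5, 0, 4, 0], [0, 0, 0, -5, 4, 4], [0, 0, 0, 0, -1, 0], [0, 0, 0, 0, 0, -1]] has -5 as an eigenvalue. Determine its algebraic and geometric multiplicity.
algebraic multiplicity 4, geometric multiplicity 2

The characteristic polynomial is (x + 1)^2(x + 5)^4, so the factor x + 5 appears with exponent 4: the algebraic multiplicity is 4.

rank(A + 5I) = 4, so the eigenspace has dimension 6 - 4 = 2: the geometric multiplicity is 2.

Since 2 < 4, A is not diagonalizable.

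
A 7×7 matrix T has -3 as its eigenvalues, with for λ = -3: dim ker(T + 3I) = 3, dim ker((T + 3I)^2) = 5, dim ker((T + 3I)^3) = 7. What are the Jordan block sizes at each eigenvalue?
λ = -3: successive nullity increments [3, 2, 2] count blocks of size ≥ k; block sizes are [3, 3, 1].

Jordan blocks: (-3, 3), (-3, 3), (-3, 1)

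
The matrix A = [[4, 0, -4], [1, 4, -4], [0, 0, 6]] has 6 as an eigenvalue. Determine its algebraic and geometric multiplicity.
The characteristic polynomial is (x - 6)(x - 4)^2, so the factor x - 6 appears with exponent 1: the algebraic multiplicity is 1.

rank(A - 6I) = 2, so the eigenspace has dimension 3 - 2 = 1: the geometric multiplicity is 1.

algebraic multiplicity 1, geometric multiplicity 1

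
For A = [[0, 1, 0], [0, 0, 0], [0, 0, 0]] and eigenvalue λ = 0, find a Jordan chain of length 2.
v_1 = [[2, 1, 0]]^T, v_2 = [[1, 0, 0]]^T

We seek v_1 ∈ ker(A^2) \ ker(A), then set v_{i+1} = A v_i.

One such chain is v_1 = [[2, 1, 0]]^T, v_2 = [[1, 0, 0]]^T. Check: A v_2 = [[0, 0, 0]]^T = 0.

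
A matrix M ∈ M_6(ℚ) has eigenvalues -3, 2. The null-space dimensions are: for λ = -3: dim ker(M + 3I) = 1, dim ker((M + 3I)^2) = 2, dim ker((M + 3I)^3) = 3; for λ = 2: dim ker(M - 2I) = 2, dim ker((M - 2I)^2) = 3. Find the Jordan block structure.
λ = -3: successive nullity increments [1, 1, 1] count blocks of size ≥ k; block sizes are [3].
λ = 2: successive nullity increments [2, 1] count blocks of size ≥ k; block sizes are [2, 1].

Jordan blocks: (-3, 3), (2, 2), (2, 1)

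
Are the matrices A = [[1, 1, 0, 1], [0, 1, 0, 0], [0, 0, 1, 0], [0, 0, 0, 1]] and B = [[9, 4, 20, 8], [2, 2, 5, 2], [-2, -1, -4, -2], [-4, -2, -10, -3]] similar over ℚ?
Yes.

Two matrices over a field are similar if and only if they have the same invariant factors.

Both A and B have characteristic polynomial (x - 1)^4 and minimal polynomial (x - 1)^2. Computing further, both have invariant factors x - 1, x - 1, (x - 1)^2. Hence A and B are similar.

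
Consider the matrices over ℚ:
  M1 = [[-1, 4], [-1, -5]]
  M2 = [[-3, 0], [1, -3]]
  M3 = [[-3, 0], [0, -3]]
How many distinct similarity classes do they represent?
2 classes: {M1, M2}, {M3}

Characteristic polynomials: χ_{M1} = (x + 3)^2, χ_{M2} = (x + 3)^2, χ_{M3} = (x + 3)^2.

{M1, M2}: invariant factors (x + 3)^2.

{M3}: invariant factors x + 3, x + 3.

Matrices are similar if and only if their invariant-factor lists agree; the partition into similarity classes is {M1, M2}, {M3}.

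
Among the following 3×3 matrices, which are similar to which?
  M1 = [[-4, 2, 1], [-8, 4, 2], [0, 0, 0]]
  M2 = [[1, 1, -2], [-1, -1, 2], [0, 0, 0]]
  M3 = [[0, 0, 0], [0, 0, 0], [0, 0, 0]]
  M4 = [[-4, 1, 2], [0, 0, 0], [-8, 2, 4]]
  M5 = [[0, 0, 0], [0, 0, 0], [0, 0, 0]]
2 classes: {M1, M2, M4}, {M3, M5}

Characteristic polynomials: χ_{M1} = x^3, χ_{M2} = x^3, χ_{M3} = x^3, χ_{M4} = x^3, χ_{M5} = x^3.

{M1, M2, M4}: invariant factors x, x^2.

{M3, M5}: invariant factors x, x, x.

Matrices are similar if and only if their invariant-factor lists agree; the partition into similarity classes is {M1, M2, M4}, {M3, M5}.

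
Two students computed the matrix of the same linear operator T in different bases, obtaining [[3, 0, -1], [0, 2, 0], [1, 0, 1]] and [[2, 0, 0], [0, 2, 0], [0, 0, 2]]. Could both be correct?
No.

Both have characteristic polynomial (x - 2)^3, but the minimal polynomial of A is (x - 2)^2 while the minimal polynomial of B is x - 2. The minimal polynomial is a similarity invariant, so A and B are not similar.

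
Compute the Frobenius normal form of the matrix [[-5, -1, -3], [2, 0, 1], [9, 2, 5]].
The invariant factors of A (the non-unit diagonal entries of the Smith normal form of xI - A over ℚ[x]) are x^3 + 2x + 1, each dividing the next. The characteristic polynomial is their product, x^3 + 2x + 1.

The rational canonical form is the block-diagonal matrix of companion matrices C(f_i):
R = [[0, 0, -1], [1, 0, -2], [0, 1, 0]].

Note the characteristic polynomial does not split into linear factors over ℚ, so A has no Jordan form over ℚ; the rational canonical form exists over any field.

R = [[0, 0, -1], [1, 0, -2], [0, 1, 0]]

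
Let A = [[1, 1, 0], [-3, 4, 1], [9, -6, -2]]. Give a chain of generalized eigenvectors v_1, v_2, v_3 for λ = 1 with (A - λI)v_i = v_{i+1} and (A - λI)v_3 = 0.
We seek v_1 ∈ ker((A - I)^3) \ ker((A - I)^2), then set v_{i+1} = (A - I) v_i.

One such chain is v_1 = [[0, 0, 1]]^T, v_2 = [[0, 1, -3]]^T, v_3 = [[1, 0, 3]]^T. Check: (A - I) v_3 = [[0, 0, 0]]^T = 0.

v_1 = [[0, 0, 1]]^T, v_2 = [[0, 1, -3]]^T, v_3 = [[1, 0, 3]]^T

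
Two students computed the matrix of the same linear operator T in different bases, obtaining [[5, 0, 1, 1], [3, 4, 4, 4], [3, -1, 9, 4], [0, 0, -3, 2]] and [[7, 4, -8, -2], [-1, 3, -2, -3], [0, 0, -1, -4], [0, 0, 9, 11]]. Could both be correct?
Yes.

Two matrices over a field are similar if and only if they have the same invariant factors.

Both A and B have characteristic polynomial (x - 5)^4 and minimal polynomial (x - 5)^3. Computing further, both have invariant factors x - 5, (x - 5)^3. Hence A and B are similar.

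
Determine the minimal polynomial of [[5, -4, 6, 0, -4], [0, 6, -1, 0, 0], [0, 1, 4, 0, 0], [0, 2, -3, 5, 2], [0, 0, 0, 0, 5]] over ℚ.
m_A(x) = (x - 5)^3

The characteristic polynomial factors as (x - 5)^5. The minimal polynomial is ∏(x - λ)^{k_λ} where k_λ is the size of the largest Jordan block at λ.

For λ = 5: rank(A - 5I) = 2, and the largest Jordan block has size 3 (the smallest k with rank((A - 5I)^k) = rank((A - 5I)^(k+1))).

So m_A(x) = (x - 5)^3.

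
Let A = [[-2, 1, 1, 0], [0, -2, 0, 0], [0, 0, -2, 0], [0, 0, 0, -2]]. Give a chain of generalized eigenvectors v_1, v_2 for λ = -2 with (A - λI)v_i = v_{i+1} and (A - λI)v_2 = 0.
v_1 = [[2, 2, -1, 0]]^T, v_2 = [[1, 0, 0, 0]]^T

We seek v_1 ∈ ker((A + 2I)^2) \ ker(A + 2I), then set v_{i+1} = (A + 2I) v_i.

One such chain is v_1 = [[2, 2, -1, 0]]^T, v_2 = [[1, 0, 0, 0]]^T. Check: (A + 2I) v_2 = [[0, 0, 0, 0]]^T = 0.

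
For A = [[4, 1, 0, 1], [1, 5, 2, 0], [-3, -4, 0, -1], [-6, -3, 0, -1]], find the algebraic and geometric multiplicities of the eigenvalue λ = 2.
algebraic multiplicity 4, geometric multiplicity 2

The characteristic polynomial is (x - 2)^4, so the factor x - 2 appears with exponent 4: the algebraic multiplicity is 4.

rank(A - 2I) = 2, so the eigenspace has dimension 4 - 2 = 2: the geometric multiplicity is 2.

Since 2 < 4, A is not diagonalizable.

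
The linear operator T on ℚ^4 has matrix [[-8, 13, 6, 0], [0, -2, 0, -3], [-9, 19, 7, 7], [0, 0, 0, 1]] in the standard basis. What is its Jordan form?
J = [[-2, 1, 0, 0], [0, -2, 0, 0], [0, 0, 1, 1], [0, 0, 0, 1]]

The characteristic polynomial is det(xI - A) = (x - 1)^2(x + 2)^2, so the eigenvalues are -2 (algebraic multiplicity 2), 1 (algebraic multiplicity 2).

For λ = -2: rank(A + 2I) = 3, rank((A + 2I)^2) = 2. The eigenspace has dimension 4 - 3 = 1, so there is 1 Jordan block; the rank sequence gives block sizes [2].

For λ = 1: rank(A - I) = 3, rank((A - I)^2) = 2. The eigenspace has dimension 4 - 3 = 1, so there is 1 Jordan block; the rank sequence gives block sizes [2].

Assembling the blocks gives the Jordan form J above.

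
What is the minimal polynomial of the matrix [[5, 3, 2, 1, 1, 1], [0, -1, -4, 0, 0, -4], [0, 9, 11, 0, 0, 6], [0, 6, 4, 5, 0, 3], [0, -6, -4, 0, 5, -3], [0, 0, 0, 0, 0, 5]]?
m_A(x) = (x - 5)^2

The characteristic polynomial factors as (x - 5)^6. The minimal polynomial is ∏(x - λ)^{k_λ} where k_λ is the size of the largest Jordan block at λ.

For λ = 5: rank(A - 5I) = 3, and the largest Jordan block has size 2 (the smallest k with rank((A - 5I)^k) = rank((A - 5I)^(k+1))).

So m_A(x) = (x - 5)^2.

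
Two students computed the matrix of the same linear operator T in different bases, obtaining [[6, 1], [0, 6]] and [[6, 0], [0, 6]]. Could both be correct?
Both have characteristic polynomial (x - 6)^2, but the minimal polynomial of A is (x - 6)^2 while the minimal polynomial of B is x - 6. The minimal polynomial is a similarity invariant, so A and B are not similar.

No.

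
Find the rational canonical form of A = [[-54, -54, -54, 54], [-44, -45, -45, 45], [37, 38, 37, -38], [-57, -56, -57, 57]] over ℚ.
R = [[0, 0, 0, 54], [1, 0, 0, 45], [0, 1, 0, 3], [0, 0, 1, -5]]

The invariant factors of A (the non-unit diagonal entries of the Smith normal form of xI - A over ℚ[x]) are (x - 3)(x + 2)(x + 3)^2, each dividing the next. The characteristic polynomial is their product, (x - 3)(x + 2)(x + 3)^2.

The rational canonical form is the block-diagonal matrix of companion matrices C(f_i):
R = [[0, 0, 0, 54], [1, 0, 0, 45], [0, 1, 0, 3], [0, 0, 1, -5]].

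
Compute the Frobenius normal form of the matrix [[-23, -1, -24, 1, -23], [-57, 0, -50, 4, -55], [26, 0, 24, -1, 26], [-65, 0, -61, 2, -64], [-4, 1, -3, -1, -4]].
The invariant factors of A (the non-unit diagonal entries of the Smith normal form of xI - A over ℚ[x]) are (x - 3)(x - 1)^2(x + 3)^2, each dividing the next. The characteristic polynomial is their product, (x - 3)(x - 1)^2(x + 3)^2.

The rational canonical form is the block-diagonal matrix of companion matrices C(f_i):
R = [[0, 0, 0, 0, 27], [1, 0, 0, 0, -45], [0, 1, 0, 0, 6], [0, 0, 1, 0, 14], [0, 0, 0, 1, -1]].

R = [[0, 0, 0, 0, 27], [1, 0, 0, 0, -45], [0, 1, 0, 0, 6], [0, 0, 1, 0, 14], [0, 0, 0, 1, -1]]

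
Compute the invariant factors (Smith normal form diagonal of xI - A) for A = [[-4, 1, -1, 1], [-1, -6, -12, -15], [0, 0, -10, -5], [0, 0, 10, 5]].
The Jordan structure of A has elementary divisors (x + 5)^3, x. Arranging the block sizes at each eigenvalue in decreasing order and taking row products gives the invariant factors.

Invariant factors (smallest first, each dividing the next): x(x + 5)^3.

Check: the last factor x(x + 5)^3 is the minimal polynomial, and the product x(x + 5)^3 is the characteristic polynomial.

x(x + 5)^3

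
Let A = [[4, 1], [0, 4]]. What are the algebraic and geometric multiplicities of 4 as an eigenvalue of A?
The characteristic polynomial is (x - 4)^2, so the factor x - 4 appears with exponent 2: the algebraic multiplicity is 2.

rank(A - 4I) = 1, so the eigenspace has dimension 2 - 1 = 1: the geometric multiplicity is 1.

Since 1 < 2, A is not diagonalizable.

algebraic multiplicity 2, geometric multiplicity 1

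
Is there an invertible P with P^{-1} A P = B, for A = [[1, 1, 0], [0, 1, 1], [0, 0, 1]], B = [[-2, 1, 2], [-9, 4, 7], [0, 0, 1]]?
Two matrices over a field are similar if and only if they have the same invariant factors.

Both A and B have characteristic polynomial (x - 1)^3 and minimal polynomial (x - 1)^3. Computing further, both have invariant factors (x - 1)^3. Hence A and B are similar.

Yes.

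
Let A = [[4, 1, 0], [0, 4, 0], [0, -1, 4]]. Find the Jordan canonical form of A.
The characteristic polynomial is det(xI - A) = (x - 4)^3, so the eigenvalues are 4 (algebraic multiplicity 3).

For λ = 4: rank(A - 4I) = 1, rank((A - 4I)^2) = 0. The eigenspace has dimension 3 - 1 = 2, so there are 2 Jordan blocks; the rank sequence gives block sizes [2, 1].

Assembling the blocks gives the Jordan form J above.

J = [[4, 1, 0], [0, 4, 0], [0, 0, 4]]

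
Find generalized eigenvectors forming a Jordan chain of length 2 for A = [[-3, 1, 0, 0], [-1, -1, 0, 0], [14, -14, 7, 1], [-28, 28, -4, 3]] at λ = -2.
v_1 = [[1, 2, 2, -4]]^T, v_2 = [[1, 1, 0, 0]]^T

We seek v_1 ∈ ker((A + 2I)^2) \ ker(A + 2I), then set v_{i+1} = (A + 2I) v_i.

One such chain is v_1 = [[1, 2, 2, -4]]^T, v_2 = [[1, 1, 0, 0]]^T. Check: (A + 2I) v_2 = [[0, 0, 0, 0]]^T = 0.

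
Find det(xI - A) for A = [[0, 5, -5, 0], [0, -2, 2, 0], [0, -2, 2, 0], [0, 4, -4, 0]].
xI - A = [[x, -5, 5, 0], [0, x + 2, -2, 0], [0, 2, x - 2, 0], [0, -4, 4, x]].

Expanding det(xI - A) along the first row:
det(xI - A) = + (x)·det([[x + 2, -2, 0], [2, x - 2, 0], [-4, 4, x]]) - (-5)·det([[0, -2, 0], [0, x - 2, 0], [0, 4, x]]) + (5)·det([[0, x + 2, 0], [0, 2, 0], [0, -4, x]]) - (0)·det([[0, x + 2, -2], [0, 2, x - 2], [0, -4, 4]]).

Evaluating gives χ_A(x) = x^4.

χ_A(x) = x^4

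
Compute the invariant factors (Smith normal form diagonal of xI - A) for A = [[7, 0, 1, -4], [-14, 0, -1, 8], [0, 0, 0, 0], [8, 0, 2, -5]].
The Jordan structure of A has elementary divisors (x + 1), x^2, (x - 3). Arranging the block sizes at each eigenvalue in decreasing order and taking row products gives the invariant factors.

Invariant factors (smallest first, each dividing the next): x^2(x - 3)(x + 1).

Check: the last factor x^2(x - 3)(x + 1) is the minimal polynomial, and the product x^2(x - 3)(x + 1) is the characteristic polynomial.

x^2(x - 3)(x + 1)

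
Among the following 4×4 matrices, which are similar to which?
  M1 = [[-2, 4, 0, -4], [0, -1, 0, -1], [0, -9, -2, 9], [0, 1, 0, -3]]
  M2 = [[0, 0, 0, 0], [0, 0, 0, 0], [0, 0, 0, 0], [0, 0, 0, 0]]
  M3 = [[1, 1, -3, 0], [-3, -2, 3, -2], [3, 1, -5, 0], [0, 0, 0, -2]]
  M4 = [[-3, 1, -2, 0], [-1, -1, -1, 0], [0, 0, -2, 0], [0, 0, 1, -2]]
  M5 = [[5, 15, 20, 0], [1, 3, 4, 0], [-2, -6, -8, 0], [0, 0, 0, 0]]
Characteristic polynomials: χ_{M1} = (x + 2)^4, χ_{M2} = x^4, χ_{M3} = (x + 2)^4, χ_{M4} = (x + 2)^4, χ_{M5} = x^4.

{M1}: invariant factors x + 2, x + 2, (x + 2)^2.

{M2}: invariant factors x, x, x, x.

{M3, M4}: invariant factors x + 2, (x + 2)^3.

{M5}: invariant factors x, x, x^2.

Matrices are similar if and only if their invariant-factor lists agree; the partition into similarity classes is {M1}, {M2}, {M3, M4}, {M5}.

4 classes: {M1}, {M2}, {M3, M4}, {M5}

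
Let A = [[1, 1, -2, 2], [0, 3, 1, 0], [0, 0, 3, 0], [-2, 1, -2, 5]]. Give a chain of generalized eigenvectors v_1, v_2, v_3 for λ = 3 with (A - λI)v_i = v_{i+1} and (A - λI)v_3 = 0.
We seek v_1 ∈ ker((A - 3I)^3) \ ker((A - 3I)^2), then set v_{i+1} = (A - 3I) v_i.

One such chain is v_1 = [[-1, 1, 1, -1]]^T, v_2 = [[-1, 1, 0, -1]]^T, v_3 = [[1, 0, 0, 1]]^T. Check: (A - 3I) v_3 = [[0, 0, 0, 0]]^T = 0.

v_1 = [[-1, 1, 1, -1]]^T, v_2 = [[-1, 1, 0, -1]]^T, v_3 = [[1, 0, 0, 1]]^T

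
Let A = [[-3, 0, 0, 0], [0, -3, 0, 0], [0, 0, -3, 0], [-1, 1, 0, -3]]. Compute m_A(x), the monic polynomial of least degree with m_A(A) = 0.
m_A(x) = (x + 3)^2

The characteristic polynomial factors as (x + 3)^4. The minimal polynomial is ∏(x - λ)^{k_λ} where k_λ is the size of the largest Jordan block at λ.

For λ = -3: rank(A + 3I) = 1, and the largest Jordan block has size 2 (the smallest k with rank((A + 3I)^k) = rank((A + 3I)^(k+1))).

So m_A(x) = (x + 3)^2.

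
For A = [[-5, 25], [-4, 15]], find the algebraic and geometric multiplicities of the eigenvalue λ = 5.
algebraic multiplicity 2, geometric multiplicity 1

The characteristic polynomial is (x - 5)^2, so the factor x - 5 appears with exponent 2: the algebraic multiplicity is 2.

rank(A - 5I) = 1, so the eigenspace has dimension 2 - 1 = 1: the geometric multiplicity is 1.

Since 1 < 2, A is not diagonalizable.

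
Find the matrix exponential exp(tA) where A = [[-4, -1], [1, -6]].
e^{tA} = [[(t + 1)*e^{-5*t}, -t*e^{-5*t}], [t*e^{-5*t}, (1 - t)*e^{-5*t}]]

A has Jordan form J = [[-5, 1], [0, -5]] with A = PJP^{-1}, so e^{tA} = P e^{tJ} P^{-1}.

For a Jordan block J_k(λ), e^{tJ_k(λ)} = e^{λt} · (I + tN + t^2 N^2/2! + ... + t^{k-1} N^{k-1}/(k-1)!) where N is the nilpotent superdiagonal part.

Assembling the blocks and conjugating back gives the entries of e^{tA} as shown above.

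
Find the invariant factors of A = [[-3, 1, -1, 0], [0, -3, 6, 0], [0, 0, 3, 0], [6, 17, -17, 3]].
x - 3, (x - 3)(x + 3)^2

The Jordan structure of A has elementary divisors (x + 3)^2, (x - 3), (x - 3). Arranging the block sizes at each eigenvalue in decreasing order and taking row products gives the invariant factors.

Invariant factors (smallest first, each dividing the next): x - 3, (x - 3)(x + 3)^2.

Check: the last factor (x - 3)(x + 3)^2 is the minimal polynomial, and the product (x - 3)^2(x + 3)^2 is the characteristic polynomial.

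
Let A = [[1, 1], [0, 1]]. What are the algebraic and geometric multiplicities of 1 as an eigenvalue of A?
algebraic multiplicity 2, geometric multiplicity 1

The characteristic polynomial is (x - 1)^2, so the factor x - 1 appears with exponent 2: the algebraic multiplicity is 2.

rank(A - I) = 1, so the eigenspace has dimension 2 - 1 = 1: the geometric multiplicity is 1.

Since 1 < 2, A is not diagonalizable.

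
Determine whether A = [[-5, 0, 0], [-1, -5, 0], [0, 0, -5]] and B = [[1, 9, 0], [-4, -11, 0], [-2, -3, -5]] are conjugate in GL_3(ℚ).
Two matrices over a field are similar if and only if they have the same invariant factors.

Both A and B have characteristic polynomial (x + 5)^3 and minimal polynomial (x + 5)^2. Computing further, both have invariant factors x + 5, (x + 5)^2. Hence A and B are similar.

Yes.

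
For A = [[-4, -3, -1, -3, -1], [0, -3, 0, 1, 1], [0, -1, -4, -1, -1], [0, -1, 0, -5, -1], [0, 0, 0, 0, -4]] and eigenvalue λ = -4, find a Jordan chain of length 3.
v_1 = [[0, 0, 0, 0, 1]]^T, v_2 = [[-1, 1, -1, -1, 0]]^T, v_3 = [[1, 0, 0, 0, 0]]^T

We seek v_1 ∈ ker((A + 4I)^3) \ ker((A + 4I)^2), then set v_{i+1} = (A + 4I) v_i.

One such chain is v_1 = [[0, 0, 0, 0, 1]]^T, v_2 = [[-1, 1, -1, -1, 0]]^T, v_3 = [[1, 0, 0, 0, 0]]^T. Check: (A + 4I) v_3 = [[0, 0, 0, 0, 0]]^T = 0.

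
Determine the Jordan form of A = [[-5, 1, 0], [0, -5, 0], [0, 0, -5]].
J = [[-5, 1, 0], [0, -5, 0], [0, 0, -5]]

The characteristic polynomial is det(xI - A) = (x + 5)^3, so the eigenvalues are -5 (algebraic multiplicity 3).

For λ = -5: rank(A + 5I) = 1, rank((A + 5I)^2) = 0. The eigenspace has dimension 3 - 1 = 2, so there are 2 Jordan blocks; the rank sequence gives block sizes [2, 1].

Assembling the blocks gives the Jordan form J above.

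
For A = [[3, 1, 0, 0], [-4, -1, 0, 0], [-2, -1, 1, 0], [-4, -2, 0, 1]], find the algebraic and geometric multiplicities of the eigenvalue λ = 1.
algebraic multiplicity 4, geometric multiplicity 3

The characteristic polynomial is (x - 1)^4, so the factor x - 1 appears with exponent 4: the algebraic multiplicity is 4.

rank(A - I) = 1, so the eigenspace has dimension 4 - 1 = 3: the geometric multiplicity is 3.

Since 3 < 4, A is not diagonalizable.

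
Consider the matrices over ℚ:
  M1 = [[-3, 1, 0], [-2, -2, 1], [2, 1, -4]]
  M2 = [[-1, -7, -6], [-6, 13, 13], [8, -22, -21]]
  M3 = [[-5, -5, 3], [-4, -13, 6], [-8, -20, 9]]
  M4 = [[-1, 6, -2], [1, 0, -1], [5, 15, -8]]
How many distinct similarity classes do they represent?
2 classes: {M1, M2}, {M3, M4}

Characteristic polynomials: χ_{M1} = (x + 3)^3, χ_{M2} = (x + 3)^3, χ_{M3} = (x + 3)^3, χ_{M4} = (x + 3)^3.

{M1, M2}: invariant factors (x + 3)^3.

{M3, M4}: invariant factors x + 3, (x + 3)^2.

Matrices are similar if and only if their invariant-factor lists agree; the partition into similarity classes is {M1, M2}, {M3, M4}.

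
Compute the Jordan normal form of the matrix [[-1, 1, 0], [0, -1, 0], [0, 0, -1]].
J = [[-1, 1, 0], [0, -1, 0], [0, 0, -1]]

The characteristic polynomial is det(xI - A) = (x + 1)^3, so the eigenvalues are -1 (algebraic multiplicity 3).

For λ = -1: rank(A + I) = 1, rank((A + I)^2) = 0. The eigenspace has dimension 3 - 1 = 2, so there are 2 Jordan blocks; the rank sequence gives block sizes [2, 1].

Assembling the blocks gives the Jordan form J above.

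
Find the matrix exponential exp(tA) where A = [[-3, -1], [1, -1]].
e^{tA} = [[(1 - t)*e^{-2*t}, -t*e^{-2*t}], [t*e^{-2*t}, (t + 1)*e^{-2*t}]]

A has Jordan form J = [[-2, 1], [0, -2]] with A = PJP^{-1}, so e^{tA} = P e^{tJ} P^{-1}.

For a Jordan block J_k(λ), e^{tJ_k(λ)} = e^{λt} · (I + tN + t^2 N^2/2! + ... + t^{k-1} N^{k-1}/(k-1)!) where N is the nilpotent superdiagonal part.

Assembling the blocks and conjugating back gives the entries of e^{tA} as shown above.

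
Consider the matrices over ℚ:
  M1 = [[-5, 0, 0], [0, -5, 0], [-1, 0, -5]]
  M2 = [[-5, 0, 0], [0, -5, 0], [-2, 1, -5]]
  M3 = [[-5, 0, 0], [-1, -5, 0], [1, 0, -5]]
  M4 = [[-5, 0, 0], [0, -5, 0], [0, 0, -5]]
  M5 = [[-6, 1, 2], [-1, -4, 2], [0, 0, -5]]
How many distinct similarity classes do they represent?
Characteristic polynomials: χ_{M1} = (x + 5)^3, χ_{M2} = (x + 5)^3, χ_{M3} = (x + 5)^3, χ_{M4} = (x + 5)^3, χ_{M5} = (x + 5)^3.

{M1, M2, M3, M5}: invariant factors x + 5, (x + 5)^2.

{M4}: invariant factors x + 5, x + 5, x + 5.

Matrices are similar if and only if their invariant-factor lists agree; the partition into similarity classes is {M1, M2, M3, M5}, {M4}.

2 classes: {M1, M2, M3, M5}, {M4}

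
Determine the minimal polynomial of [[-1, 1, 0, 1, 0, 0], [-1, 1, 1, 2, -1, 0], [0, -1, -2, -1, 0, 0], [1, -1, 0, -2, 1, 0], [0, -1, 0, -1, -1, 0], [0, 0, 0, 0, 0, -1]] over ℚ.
m_A(x) = (x + 1)^3

The characteristic polynomial factors as (x + 1)^6. The minimal polynomial is ∏(x - λ)^{k_λ} where k_λ is the size of the largest Jordan block at λ.

For λ = -1: rank(A + I) = 3, and the largest Jordan block has size 3 (the smallest k with rank((A + I)^k) = rank((A + I)^(k+1))).

So m_A(x) = (x + 1)^3.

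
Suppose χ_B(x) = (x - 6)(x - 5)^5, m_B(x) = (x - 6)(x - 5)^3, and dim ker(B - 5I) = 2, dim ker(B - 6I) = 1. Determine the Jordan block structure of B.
Jordan blocks: (5, 3), (5, 2), (6, 1)

λ = 5: algebraic multiplicity 5 (exponent in χ_B), largest block size 3 (exponent in m_B), 2 blocks (geometric multiplicity). These force block sizes [3, 2].
λ = 6: algebraic multiplicity 1 (exponent in χ_B), largest block size 1 (exponent in m_B), 1 block (geometric multiplicity). This forces block sizes [1].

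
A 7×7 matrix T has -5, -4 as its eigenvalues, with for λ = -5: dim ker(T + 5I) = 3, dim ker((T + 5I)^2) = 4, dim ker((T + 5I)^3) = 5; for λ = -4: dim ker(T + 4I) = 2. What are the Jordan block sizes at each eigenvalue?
Jordan blocks: (-5, 3), (-5, 1), (-5, 1), (-4, 1), (-4, 1)

λ = -5: successive nullity increments [3, 1, 1] count blocks of size ≥ k; block sizes are [3, 1, 1].
λ = -4: successive nullity increments [2] count blocks of size ≥ k; block sizes are [1, 1].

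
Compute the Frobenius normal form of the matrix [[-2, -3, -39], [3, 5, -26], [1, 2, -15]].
The invariant factors of A (the non-unit diagonal entries of the Smith normal form of xI - A over ℚ[x]) are (x + 2)(x + 5)^2, each dividing the next. The characteristic polynomial is their product, (x + 2)(x + 5)^2.

The rational canonical form is the block-diagonal matrix of companion matrices C(f_i):
R = [[0, 0, -50], [1, 0, -45], [0, 1, -12]].

R = [[0, 0, -50], [1, 0, -45], [0, 1, -12]]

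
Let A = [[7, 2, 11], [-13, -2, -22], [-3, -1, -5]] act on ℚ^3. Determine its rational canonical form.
The invariant factors of A (the non-unit diagonal entries of the Smith normal form of xI - A over ℚ[x]) are x^3 - 2x + 5, each dividing the next. The characteristic polynomial is their product, x^3 - 2x + 5.

The rational canonical form is the block-diagonal matrix of companion matrices C(f_i):
R = [[0, 0, -5], [1, 0, 2], [0, 1, 0]].

Note the characteristic polynomial does not split into linear factors over ℚ, so A has no Jordan form over ℚ; the rational canonical form exists over any field.

R = [[0, 0, -5], [1, 0, 2], [0, 1, 0]]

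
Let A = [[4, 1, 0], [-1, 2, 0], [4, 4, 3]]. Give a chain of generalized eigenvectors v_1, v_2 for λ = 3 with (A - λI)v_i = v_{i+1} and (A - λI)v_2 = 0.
We seek v_1 ∈ ker((A - 3I)^2) \ ker(A - 3I), then set v_{i+1} = (A - 3I) v_i.

One such chain is v_1 = [[0, 1, 2]]^T, v_2 = [[1, -1, 4]]^T. Check: (A - 3I) v_2 = [[0, 0, 0]]^T = 0.

v_1 = [[0, 1, 2]]^T, v_2 = [[1, -1, 4]]^T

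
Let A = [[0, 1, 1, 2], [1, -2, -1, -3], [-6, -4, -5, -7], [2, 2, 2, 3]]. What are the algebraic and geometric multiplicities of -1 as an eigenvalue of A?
algebraic multiplicity 4, geometric multiplicity 2

The characteristic polynomial is (x + 1)^4, so the factor x + 1 appears with exponent 4: the algebraic multiplicity is 4.

rank(A + I) = 2, so the eigenspace has dimension 4 - 2 = 2: the geometric multiplicity is 2.

Since 2 < 4, A is not diagonalizable.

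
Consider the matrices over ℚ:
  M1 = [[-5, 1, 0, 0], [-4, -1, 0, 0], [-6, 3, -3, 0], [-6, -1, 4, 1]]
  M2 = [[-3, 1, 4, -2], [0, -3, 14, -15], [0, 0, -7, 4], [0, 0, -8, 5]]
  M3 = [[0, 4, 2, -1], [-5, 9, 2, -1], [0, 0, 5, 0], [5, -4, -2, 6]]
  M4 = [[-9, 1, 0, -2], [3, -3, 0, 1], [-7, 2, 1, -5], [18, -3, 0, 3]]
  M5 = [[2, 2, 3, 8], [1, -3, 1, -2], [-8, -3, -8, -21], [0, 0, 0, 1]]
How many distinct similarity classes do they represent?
Characteristic polynomials: χ_{M1} = (x - 1)(x + 3)^3, χ_{M2} = (x - 1)(x + 3)^3, χ_{M3} = (x - 5)^4, χ_{M4} = (x - 1)(x + 3)^3, χ_{M5} = (x - 1)(x + 3)^3.

{M1}: invariant factors x + 3, (x - 1)(x + 3)^2.

{M2, M4, M5}: invariant factors (x - 1)(x + 3)^3.

{M3}: invariant factors x - 5, x - 5, (x - 5)^2.

Matrices are similar if and only if their invariant-factor lists agree; the partition into similarity classes is {M1}, {M2, M4, M5}, {M3}.

3 classes: {M1}, {M2, M4, M5}, {M3}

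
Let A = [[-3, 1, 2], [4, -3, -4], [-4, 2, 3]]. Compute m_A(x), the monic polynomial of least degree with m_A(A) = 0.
The characteristic polynomial factors as (x + 1)^3. The minimal polynomial is ∏(x - λ)^{k_λ} where k_λ is the size of the largest Jordan block at λ.

For λ = -1: rank(A + I) = 1, and the largest Jordan block has size 2 (the smallest k with rank((A + I)^k) = rank((A + I)^(k+1))).

So m_A(x) = (x + 1)^2.

m_A(x) = (x + 1)^2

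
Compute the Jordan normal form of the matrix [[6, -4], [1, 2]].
J = [[4, 1], [0, 4]]

The characteristic polynomial is det(xI - A) = (x - 4)^2, so the eigenvalues are 4 (algebraic multiplicity 2).

For λ = 4: rank(A - 4I) = 1, rank((A - 4I)^2) = 0. The eigenspace has dimension 2 - 1 = 1, so there is 1 Jordan block; the rank sequence gives block sizes [2].

Assembling the blocks gives the Jordan form J above.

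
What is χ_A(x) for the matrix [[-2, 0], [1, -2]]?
χ_A(x) = (x + 2)^2

xI - A = [[x + 2, 0], [-1, x + 2]].

Expanding det(xI - A) along the first row:
det(xI - A) = + (x + 2)·det([[x + 2]]) - (0)·det([[-1]]).

Evaluating gives χ_A(x) = x^2 + 4x + 4 = (x + 2)^2.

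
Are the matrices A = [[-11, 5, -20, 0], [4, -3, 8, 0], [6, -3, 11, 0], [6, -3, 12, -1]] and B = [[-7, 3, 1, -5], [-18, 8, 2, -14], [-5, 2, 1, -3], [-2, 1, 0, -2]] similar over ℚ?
No.

trace(A) = -4 but trace(B) = 0. The trace is a similarity invariant, so A and B are not similar.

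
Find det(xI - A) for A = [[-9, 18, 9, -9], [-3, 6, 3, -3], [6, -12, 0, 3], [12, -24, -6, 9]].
xI - A = [[x + 9, -18, -9, 9], [3, x - 6, -3, 3], [-6, 12, x, -3], [-12, 24, 6, x - 9]].

Expanding det(xI - A) along the first row:
det(xI - A) = + (x + 9)·det([[x - 6, -3, 3], [12, x, -3], [24, 6, x - 9]]) - (-18)·det([[3, -3, 3], [-6, x, -3], [-12, 6, x - 9]]) + (-9)·det([[3, x - 6, 3], [-6, 12, -3], [-12, 24, x - 9]]) - (9)·det([[3, x - 6, -3], [-6, 12, x], [-12, 24, 6]]).

Evaluating gives χ_A(x) = x^4 - 6x^3 + 9x^2 = x^2(x - 3)^2.

χ_A(x) = x^2(x - 3)^2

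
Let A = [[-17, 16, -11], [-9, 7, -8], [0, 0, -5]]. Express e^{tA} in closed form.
e^{tA} = [[(1 - 12*t)*e^{-5*t}, 16*t*e^{-5*t}, t*(2*t - 11)*e^{-5*t}], [-9*t*e^{-5*t}, (12*t + 1)*e^{-5*t}, t*(3*t - 16)*e^{-5*t}/2], [0, 0, e^{-5*t}]]

A has Jordan form J = [[-5, 1, 0], [0, -5, 1], [0, 0, -5]] with A = PJP^{-1}, so e^{tA} = P e^{tJ} P^{-1}.

For a Jordan block J_k(λ), e^{tJ_k(λ)} = e^{λt} · (I + tN + t^2 N^2/2! + ... + t^{k-1} N^{k-1}/(k-1)!) where N is the nilpotent superdiagonal part.

Assembling the blocks and conjugating back gives the entries of e^{tA} as shown above.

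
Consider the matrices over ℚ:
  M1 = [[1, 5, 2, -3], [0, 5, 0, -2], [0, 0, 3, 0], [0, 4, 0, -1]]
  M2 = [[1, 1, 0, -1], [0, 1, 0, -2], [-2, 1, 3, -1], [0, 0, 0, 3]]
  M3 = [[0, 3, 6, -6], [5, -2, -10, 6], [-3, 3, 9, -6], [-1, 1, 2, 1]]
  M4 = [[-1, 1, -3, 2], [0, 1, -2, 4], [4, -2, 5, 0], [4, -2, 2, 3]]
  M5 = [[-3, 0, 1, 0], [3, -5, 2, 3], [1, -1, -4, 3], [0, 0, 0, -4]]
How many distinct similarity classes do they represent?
2 classes: {M1, M2, M3, M4}, {M5}

Characteristic polynomials: χ_{M1} = (x - 3)^2(x - 1)^2, χ_{M2} = (x - 3)^2(x - 1)^2, χ_{M3} = (x - 3)^2(x - 1)^2, χ_{M4} = (x - 3)^2(x - 1)^2, χ_{M5} = (x + 4)^4.

{M1, M2, M3, M4}: invariant factors x - 3, (x - 3)(x - 1)^2.

{M5}: invariant factors x + 4, (x + 4)^3.

Matrices are similar if and only if their invariant-factor lists agree; the partition into similarity classes is {M1, M2, M3, M4}, {M5}.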